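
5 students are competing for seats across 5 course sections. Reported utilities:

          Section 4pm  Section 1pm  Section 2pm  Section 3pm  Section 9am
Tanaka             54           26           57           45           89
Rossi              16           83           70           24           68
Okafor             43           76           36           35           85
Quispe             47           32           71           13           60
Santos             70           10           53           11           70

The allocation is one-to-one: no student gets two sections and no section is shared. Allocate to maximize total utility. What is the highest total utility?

Optimal: Tanaka→Section 3pm (45 points), Rossi→Section 1pm (83 points), Okafor→Section 9am (85 points), Quispe→Section 2pm (71 points), Santos→Section 4pm (70 points) — total 45+83+85+71+70 = 354 points.
Max-entry greedy (repeatedly take the single best remaining cell) gives 348 points, worse by 6.

Max total: 354 points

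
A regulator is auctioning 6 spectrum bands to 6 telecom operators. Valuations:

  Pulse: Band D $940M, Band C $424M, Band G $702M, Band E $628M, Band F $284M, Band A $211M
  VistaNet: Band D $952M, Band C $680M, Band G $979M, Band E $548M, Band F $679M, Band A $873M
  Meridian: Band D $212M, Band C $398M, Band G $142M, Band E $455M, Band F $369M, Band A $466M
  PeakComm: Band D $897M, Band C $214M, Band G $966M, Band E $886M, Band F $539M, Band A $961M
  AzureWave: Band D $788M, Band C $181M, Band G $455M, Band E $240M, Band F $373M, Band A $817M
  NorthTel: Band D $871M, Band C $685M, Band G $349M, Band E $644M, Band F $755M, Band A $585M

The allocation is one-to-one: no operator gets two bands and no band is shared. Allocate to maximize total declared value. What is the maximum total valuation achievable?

Optimal: Pulse→Band D ($940M), VistaNet→Band G ($979M), Meridian→Band C ($398M), PeakComm→Band E ($886M), AzureWave→Band A ($817M), NorthTel→Band F ($755M) — total 940+979+398+886+817+755 = $4775M.
Column-greedy (each band in turn goes to its best remaining operator) gives $4070M, worse by 705.
Every other assignment is strictly worse.

Maximum total: $4775M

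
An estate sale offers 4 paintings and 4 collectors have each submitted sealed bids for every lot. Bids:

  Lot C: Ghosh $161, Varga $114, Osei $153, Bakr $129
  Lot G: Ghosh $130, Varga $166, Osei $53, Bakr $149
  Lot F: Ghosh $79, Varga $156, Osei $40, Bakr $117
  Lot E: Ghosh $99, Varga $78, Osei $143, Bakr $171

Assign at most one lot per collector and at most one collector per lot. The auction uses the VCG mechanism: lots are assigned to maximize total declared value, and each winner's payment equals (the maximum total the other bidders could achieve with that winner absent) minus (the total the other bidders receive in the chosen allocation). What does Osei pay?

Efficient allocation: Ghosh→Lot G ($130), Varga→Lot F ($156), Osei→Lot C ($153), Bakr→Lot E ($171); total welfare W = $610.
Osei receives Lot C at value $153, so the others get W − 153 = $457.
Without Osei: best allocation of the remaining 3 bidders over all 4 lots is Ghosh→Lot C ($161), Varga→Lot G ($166), Bakr→Lot E ($171), total $498.
VCG payment = (others' best without Osei) − (others' welfare with Osei) = 498 − 457 = $41.

Osei pays $41.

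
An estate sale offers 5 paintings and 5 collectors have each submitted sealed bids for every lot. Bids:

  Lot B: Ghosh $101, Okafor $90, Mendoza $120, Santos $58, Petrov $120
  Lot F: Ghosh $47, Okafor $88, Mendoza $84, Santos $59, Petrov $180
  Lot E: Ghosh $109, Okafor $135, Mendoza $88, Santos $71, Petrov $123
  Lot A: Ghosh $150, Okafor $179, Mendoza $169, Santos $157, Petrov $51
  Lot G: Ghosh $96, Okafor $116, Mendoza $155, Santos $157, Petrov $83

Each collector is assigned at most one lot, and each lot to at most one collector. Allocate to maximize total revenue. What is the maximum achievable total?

Maximum total: $745

This is a one-to-one assignment (maximum-weight bipartite matching).
Optimal: Ghosh→Lot E ($109), Okafor→Lot A ($179), Mendoza→Lot B ($120), Santos→Lot G ($157), Petrov→Lot F ($180) — total 109+179+120+157+180 = $745.
Row-greedy (each collector in turn takes its best remaining lot) gives $619, worse by 126.
Every other assignment is strictly worse.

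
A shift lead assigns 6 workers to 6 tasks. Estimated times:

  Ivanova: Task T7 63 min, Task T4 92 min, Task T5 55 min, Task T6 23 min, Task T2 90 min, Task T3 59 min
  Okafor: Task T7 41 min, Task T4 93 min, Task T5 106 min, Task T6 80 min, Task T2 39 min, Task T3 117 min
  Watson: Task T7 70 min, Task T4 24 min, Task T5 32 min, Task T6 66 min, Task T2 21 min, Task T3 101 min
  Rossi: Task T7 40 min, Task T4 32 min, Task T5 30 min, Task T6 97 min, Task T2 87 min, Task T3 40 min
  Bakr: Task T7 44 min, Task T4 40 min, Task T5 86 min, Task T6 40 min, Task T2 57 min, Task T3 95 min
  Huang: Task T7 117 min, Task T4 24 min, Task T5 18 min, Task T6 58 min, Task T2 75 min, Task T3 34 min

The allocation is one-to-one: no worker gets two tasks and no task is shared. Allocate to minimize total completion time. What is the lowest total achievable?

Optimal: Ivanova→Task T6 (23 min), Okafor→Task T7 (41 min), Watson→Task T2 (21 min), Rossi→Task T3 (40 min), Bakr→Task T4 (40 min), Huang→Task T5 (18 min) — total 23+41+21+40+40+18 = 183 min.
Column-greedy (each task in turn goes to its cheapest remaining worker) gives 239 min, worse by 56.
Swapping Bakr↔Rossi (Bakr→Task T3 95 min, Rossi→Task T4 32 min) adds 47.
Checked against all permutations: 183 min is optimal.

Minimum total: 183 min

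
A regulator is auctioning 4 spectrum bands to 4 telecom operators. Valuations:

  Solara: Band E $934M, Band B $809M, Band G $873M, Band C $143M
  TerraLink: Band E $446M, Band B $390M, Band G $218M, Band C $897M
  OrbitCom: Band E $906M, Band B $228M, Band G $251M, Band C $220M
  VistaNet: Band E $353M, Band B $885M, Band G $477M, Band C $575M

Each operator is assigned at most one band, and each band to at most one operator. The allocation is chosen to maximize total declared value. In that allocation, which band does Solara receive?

Solara receives Band G.

Optimal: Solara→Band G ($873M), TerraLink→Band C ($897M), OrbitCom→Band E ($906M), VistaNet→Band B ($885M) — total 873+897+906+885 = $3561M.
Solara's own top band is Band E ($934M), but forcing Solara→Band E and reassigning the rest optimally gives only $2967M — worse by 594.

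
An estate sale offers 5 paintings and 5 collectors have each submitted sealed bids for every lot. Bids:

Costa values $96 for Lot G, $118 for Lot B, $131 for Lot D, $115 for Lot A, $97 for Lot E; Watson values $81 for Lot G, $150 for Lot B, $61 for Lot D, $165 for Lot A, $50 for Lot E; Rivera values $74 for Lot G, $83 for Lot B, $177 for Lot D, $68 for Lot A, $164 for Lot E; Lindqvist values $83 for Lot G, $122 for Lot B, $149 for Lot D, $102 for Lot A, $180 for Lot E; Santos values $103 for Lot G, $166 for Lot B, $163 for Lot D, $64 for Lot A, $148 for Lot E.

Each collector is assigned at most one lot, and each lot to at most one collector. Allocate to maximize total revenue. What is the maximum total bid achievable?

Treat this as an assignment problem: match each collector to one lot.
Optimal: Costa→Lot G ($96), Watson→Lot A ($165), Rivera→Lot D ($177), Lindqvist→Lot E ($180), Santos→Lot B ($166) — total 96+165+177+180+166 = $784.
Column-greedy (each lot in turn goes to its best remaining collector) gives $725, worse by 59.
Next-best assignment: Costa→Lot B, Watson→Lot A, Rivera→Lot D, Lindqvist→Lot E, Santos→Lot G = $743.

Max total: $784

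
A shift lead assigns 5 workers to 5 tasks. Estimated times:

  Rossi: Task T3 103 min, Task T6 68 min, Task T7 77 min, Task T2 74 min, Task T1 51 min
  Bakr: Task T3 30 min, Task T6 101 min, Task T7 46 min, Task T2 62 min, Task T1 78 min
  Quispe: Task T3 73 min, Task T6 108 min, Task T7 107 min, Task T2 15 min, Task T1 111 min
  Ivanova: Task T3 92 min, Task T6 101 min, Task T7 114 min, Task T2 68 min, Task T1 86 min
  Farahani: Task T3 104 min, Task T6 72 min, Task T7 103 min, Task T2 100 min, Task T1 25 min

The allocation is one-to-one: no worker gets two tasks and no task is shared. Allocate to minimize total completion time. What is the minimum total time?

Minimum total: 246 min

Optimal: Rossi→Task T6 (68 min), Bakr→Task T7 (46 min), Quispe→Task T2 (15 min), Ivanova→Task T3 (92 min), Farahani→Task T1 (25 min) — total 68+46+15+92+25 = 246 min.
Column-greedy (each task in turn goes to its cheapest remaining worker) gives 302 min, worse by 56.
Next-best assignment: Rossi→Task T7, Bakr→Task T3, Quispe→Task T2, Ivanova→Task T6, Farahani→Task T1 = 248 min.
Swapping Quispe↔Bakr (Quispe→Task T7 107 min, Bakr→Task T2 62 min) adds 108.
No other one-to-one assignment undercuts 246 min.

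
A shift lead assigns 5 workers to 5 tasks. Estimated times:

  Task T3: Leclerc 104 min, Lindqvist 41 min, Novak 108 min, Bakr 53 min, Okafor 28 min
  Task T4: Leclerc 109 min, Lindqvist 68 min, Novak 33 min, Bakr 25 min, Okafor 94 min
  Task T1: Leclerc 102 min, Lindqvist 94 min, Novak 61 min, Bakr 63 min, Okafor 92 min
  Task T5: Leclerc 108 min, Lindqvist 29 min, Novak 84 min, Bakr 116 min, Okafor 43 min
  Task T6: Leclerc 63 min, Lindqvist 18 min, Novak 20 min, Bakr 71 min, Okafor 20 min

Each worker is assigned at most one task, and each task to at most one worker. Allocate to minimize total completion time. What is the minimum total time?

Optimal: Leclerc→Task T1 (102 min), Lindqvist→Task T5 (29 min), Novak→Task T6 (20 min), Bakr→Task T4 (25 min), Okafor→Task T3 (28 min) — total 102+29+20+25+28 = 204 min.
Column-greedy (each task in turn goes to its cheapest remaining worker) gives 206 min, worse by 2.
Swapping Lindqvist↔Okafor (Lindqvist→Task T3 41 min, Okafor→Task T5 43 min) adds 27.
No other one-to-one assignment undercuts 204 min.

Minimum total: 204 min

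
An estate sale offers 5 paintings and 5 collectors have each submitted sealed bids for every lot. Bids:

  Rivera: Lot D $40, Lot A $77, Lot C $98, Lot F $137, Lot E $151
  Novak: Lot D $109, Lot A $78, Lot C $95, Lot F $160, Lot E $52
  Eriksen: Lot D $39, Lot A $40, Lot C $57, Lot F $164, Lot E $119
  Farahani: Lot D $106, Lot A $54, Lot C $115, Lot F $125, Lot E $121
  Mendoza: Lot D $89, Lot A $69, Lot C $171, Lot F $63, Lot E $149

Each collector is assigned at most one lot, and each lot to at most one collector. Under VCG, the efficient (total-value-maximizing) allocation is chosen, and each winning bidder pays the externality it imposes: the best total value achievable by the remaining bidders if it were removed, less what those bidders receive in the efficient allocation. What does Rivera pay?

Efficient allocation: Rivera→Lot E ($151), Novak→Lot A ($78), Eriksen→Lot F ($164), Farahani→Lot D ($106), Mendoza→Lot C ($171); total welfare W = $670.
Rivera receives Lot E at value $151, so the others get W − 151 = $519.
Without Rivera: best allocation of the remaining 4 bidders over all 5 lots is Novak→Lot D ($109), Eriksen→Lot F ($164), Farahani→Lot E ($121), Mendoza→Lot C ($171), total $565.
VCG payment = (others' best without Rivera) − (others' welfare with Rivera) = 565 − 519 = $46.

Rivera pays $46.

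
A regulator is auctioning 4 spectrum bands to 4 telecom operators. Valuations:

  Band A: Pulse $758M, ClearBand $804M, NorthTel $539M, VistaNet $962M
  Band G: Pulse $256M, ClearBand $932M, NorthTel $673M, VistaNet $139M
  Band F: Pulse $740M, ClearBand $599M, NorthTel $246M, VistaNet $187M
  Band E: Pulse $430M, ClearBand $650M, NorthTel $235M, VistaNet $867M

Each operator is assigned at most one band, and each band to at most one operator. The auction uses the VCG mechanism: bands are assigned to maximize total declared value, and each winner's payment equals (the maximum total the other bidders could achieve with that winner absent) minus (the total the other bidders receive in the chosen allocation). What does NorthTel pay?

Efficient allocation: Pulse→Band F ($740M), ClearBand→Band A ($804M), NorthTel→Band G ($673M), VistaNet→Band E ($867M); total welfare W = $3084M.
NorthTel receives Band G at value $673M, so the others get W − 673 = $2411M.
Without NorthTel: best allocation of the remaining 3 bidders over all 4 bands is Pulse→Band F ($740M), ClearBand→Band G ($932M), VistaNet→Band A ($962M), total $2634M.
VCG payment = (others' best without NorthTel) − (others' welfare with NorthTel) = 2634 − 2411 = $223M.

NorthTel pays $223M.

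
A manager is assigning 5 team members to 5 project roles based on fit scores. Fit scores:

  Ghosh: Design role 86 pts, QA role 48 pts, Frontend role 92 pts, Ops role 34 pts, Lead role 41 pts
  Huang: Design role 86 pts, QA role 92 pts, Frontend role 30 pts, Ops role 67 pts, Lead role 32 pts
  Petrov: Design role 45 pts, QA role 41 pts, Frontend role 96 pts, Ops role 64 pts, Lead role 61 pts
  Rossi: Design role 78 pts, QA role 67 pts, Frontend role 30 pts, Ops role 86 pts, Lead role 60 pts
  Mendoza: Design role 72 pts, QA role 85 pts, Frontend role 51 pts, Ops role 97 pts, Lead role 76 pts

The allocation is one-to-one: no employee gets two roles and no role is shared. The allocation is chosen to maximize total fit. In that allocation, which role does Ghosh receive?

Optimal: Ghosh→Design role (86 pts), Huang→QA role (92 pts), Petrov→Frontend role (96 pts), Rossi→Ops role (86 pts), Mendoza→Lead role (76 pts) — total 86+92+96+86+76 = 436 pts.
Column-greedy (each role in turn goes to its best remaining employee) gives 431 pts, worse by 5.
Ghosh's own top role is Frontend role (92 pts), but forcing Ghosh→Frontend role and reassigning the rest optimally gives only 420 pts — worse by 16.

Ghosh receives Design role.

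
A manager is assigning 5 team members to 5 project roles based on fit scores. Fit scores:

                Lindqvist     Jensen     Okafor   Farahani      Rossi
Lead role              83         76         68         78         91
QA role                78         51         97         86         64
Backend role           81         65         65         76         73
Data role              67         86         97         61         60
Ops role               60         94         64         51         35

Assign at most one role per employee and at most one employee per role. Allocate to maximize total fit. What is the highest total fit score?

Optimal: Lindqvist→Backend role (81 pts), Jensen→Ops role (94 pts), Okafor→Data role (97 pts), Farahani→QA role (86 pts), Rossi→Lead role (91 pts) — total 81+94+97+86+91 = 449 pts.
Row-greedy (each employee in turn takes its best remaining role) gives 410 pts, worse by 39.
Every other assignment is strictly worse.

Max total: 449 pts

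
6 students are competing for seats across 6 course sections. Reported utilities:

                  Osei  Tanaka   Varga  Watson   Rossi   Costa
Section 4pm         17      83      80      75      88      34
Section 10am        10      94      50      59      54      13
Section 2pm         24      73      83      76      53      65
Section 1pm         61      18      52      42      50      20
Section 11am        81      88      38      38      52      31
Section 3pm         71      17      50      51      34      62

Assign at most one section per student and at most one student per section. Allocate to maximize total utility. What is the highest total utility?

Optimal: Osei→Section 11am (81 points), Tanaka→Section 10am (94 points), Varga→Section 1pm (52 points), Watson→Section 2pm (76 points), Rossi→Section 4pm (88 points), Costa→Section 3pm (62 points) — total 81+94+52+76+88+62 = 453 points.
Max-entry greedy (repeatedly take the single best remaining cell) gives 450 points, worse by 3.
Every other assignment is strictly worse.

Max total: 453 points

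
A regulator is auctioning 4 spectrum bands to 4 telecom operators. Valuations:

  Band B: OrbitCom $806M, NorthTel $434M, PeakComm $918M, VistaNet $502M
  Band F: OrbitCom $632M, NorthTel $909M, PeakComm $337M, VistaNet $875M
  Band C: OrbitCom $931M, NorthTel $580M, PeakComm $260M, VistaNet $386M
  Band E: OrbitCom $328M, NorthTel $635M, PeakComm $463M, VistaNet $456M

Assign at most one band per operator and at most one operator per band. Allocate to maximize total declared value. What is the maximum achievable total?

This is the linear assignment problem.
Optimal: OrbitCom→Band C ($931M), NorthTel→Band E ($635M), PeakComm→Band B ($918M), VistaNet→Band F ($875M) — total 931+635+918+875 = $3359M.
Column-greedy (each band in turn goes to its best remaining operator) gives $3214M, worse by 145.
Next-best assignment: OrbitCom→Band C, NorthTel→Band F, PeakComm→Band B, VistaNet→Band E = $3214M.
Swapping NorthTel↔OrbitCom (NorthTel→Band C $580M, OrbitCom→Band E $328M) loses 658.
Every other assignment is strictly worse.

Max total: $3359M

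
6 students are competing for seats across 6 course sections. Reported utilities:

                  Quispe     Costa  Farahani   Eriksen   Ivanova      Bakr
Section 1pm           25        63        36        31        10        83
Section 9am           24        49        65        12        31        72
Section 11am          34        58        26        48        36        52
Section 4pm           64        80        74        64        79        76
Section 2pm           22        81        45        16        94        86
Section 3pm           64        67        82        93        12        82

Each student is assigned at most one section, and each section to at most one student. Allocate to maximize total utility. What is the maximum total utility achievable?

Treat this as an assignment problem: match each student to one section.
Optimal: Quispe→Section 4pm (64 points), Costa→Section 11am (58 points), Farahani→Section 9am (65 points), Eriksen→Section 3pm (93 points), Ivanova→Section 2pm (94 points), Bakr→Section 1pm (83 points) — total 64+58+65+93+94+83 = 457 points.
Max-entry greedy (repeatedly take the single best remaining cell) gives 449 points, worse by 8.

Maximum total: 457 points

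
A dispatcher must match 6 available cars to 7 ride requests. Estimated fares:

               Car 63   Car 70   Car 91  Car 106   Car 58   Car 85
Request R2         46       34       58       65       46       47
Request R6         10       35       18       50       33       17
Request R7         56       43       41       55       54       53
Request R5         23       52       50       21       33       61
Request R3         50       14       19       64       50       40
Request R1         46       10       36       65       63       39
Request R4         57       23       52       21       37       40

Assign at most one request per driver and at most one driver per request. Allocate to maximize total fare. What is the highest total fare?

Max total: $347

This is the linear assignment problem.
Optimal: Car 63→Request R4 ($57), Car 70→Request R5 ($52), Car 91→Request R2 ($58), Car 106→Request R3 ($64), Car 58→Request R1 ($63), Car 85→Request R7 ($53) — total 57+52+58+64+63+53 = $347.
Max-entry greedy (repeatedly take the single best remaining cell) gives $308, worse by 39.
No other one-to-one assignment exceeds $347.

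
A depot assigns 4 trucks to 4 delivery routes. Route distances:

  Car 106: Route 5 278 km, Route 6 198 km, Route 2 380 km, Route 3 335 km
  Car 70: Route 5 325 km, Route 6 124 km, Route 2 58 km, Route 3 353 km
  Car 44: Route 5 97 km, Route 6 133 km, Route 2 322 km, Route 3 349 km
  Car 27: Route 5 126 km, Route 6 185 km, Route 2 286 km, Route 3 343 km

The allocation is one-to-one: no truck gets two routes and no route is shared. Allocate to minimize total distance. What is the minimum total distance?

Optimal: Car 106→Route 3 (335 km), Car 70→Route 2 (58 km), Car 44→Route 6 (133 km), Car 27→Route 5 (126 km) — total 335+58+133+126 = 652 km.
Min-entry greedy (repeatedly take the single cheapest remaining cell) gives 675 km, worse by 23.
Next-best assignment: Car 106→Route 3, Car 70→Route 2, Car 44→Route 5, Car 27→Route 6 = 675 km.
Swapping Car 44↔Car 70 (Car 44→Route 2 322 km, Car 70→Route 6 124 km) adds 255.

Minimum total: 652 km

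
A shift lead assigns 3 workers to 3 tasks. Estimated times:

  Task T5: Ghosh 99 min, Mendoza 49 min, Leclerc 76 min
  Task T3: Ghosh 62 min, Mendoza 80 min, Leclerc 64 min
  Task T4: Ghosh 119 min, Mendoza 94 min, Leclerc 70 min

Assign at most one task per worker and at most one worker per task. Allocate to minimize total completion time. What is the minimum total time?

Min total: 181 min

Optimal: Ghosh→Task T3 (62 min), Mendoza→Task T5 (49 min), Leclerc→Task T4 (70 min) — total 62+49+70 = 181 min.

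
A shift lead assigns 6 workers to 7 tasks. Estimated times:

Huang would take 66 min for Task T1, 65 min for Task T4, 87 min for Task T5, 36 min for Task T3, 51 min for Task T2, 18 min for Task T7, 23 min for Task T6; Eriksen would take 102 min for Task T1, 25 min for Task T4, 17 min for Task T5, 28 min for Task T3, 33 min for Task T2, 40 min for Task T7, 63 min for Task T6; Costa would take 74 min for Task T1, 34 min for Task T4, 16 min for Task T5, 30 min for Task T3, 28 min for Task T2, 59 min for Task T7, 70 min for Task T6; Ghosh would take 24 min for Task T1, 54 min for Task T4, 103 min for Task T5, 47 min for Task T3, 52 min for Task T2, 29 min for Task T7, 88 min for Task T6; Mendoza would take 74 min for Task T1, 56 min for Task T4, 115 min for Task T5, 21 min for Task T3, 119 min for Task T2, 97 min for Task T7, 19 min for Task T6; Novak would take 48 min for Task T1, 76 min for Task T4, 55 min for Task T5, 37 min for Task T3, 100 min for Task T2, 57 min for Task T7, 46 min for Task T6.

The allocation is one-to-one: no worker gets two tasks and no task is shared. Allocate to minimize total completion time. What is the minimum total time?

Treat this as an assignment problem: match each worker to one task.
Optimal: Huang→Task T7 (18 min), Eriksen→Task T4 (25 min), Costa→Task T5 (16 min), Ghosh→Task T1 (24 min), Mendoza→Task T6 (19 min), Novak→Task T3 (37 min) — total 18+25+16+24+19+37 = 139 min.
Row-greedy (each worker in turn takes its cheapest remaining task) gives 143 min, worse by 4.
Swapping Novak↔Costa (Novak→Task T5 55 min, Costa→Task T3 30 min) adds 32.
No other one-to-one assignment undercuts 139 min.

Min total: 139 min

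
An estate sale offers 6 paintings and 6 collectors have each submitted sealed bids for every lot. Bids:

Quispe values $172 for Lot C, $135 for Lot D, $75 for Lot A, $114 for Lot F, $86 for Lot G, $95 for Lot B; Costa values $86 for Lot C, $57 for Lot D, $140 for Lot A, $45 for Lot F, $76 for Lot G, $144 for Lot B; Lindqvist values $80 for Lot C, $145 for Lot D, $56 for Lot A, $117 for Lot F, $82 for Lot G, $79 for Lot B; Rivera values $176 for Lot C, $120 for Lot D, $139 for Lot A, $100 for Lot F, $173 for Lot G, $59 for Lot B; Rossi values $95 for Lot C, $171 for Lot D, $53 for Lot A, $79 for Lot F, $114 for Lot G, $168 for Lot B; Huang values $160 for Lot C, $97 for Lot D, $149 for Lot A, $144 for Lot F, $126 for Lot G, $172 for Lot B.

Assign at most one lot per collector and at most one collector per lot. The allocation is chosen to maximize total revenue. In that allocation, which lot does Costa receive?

Costa receives Lot A.

This is the linear assignment problem.
Optimal: Quispe→Lot C ($172), Costa→Lot A ($140), Lindqvist→Lot F ($117), Rivera→Lot G ($173), Rossi→Lot D ($171), Huang→Lot B ($172) — total 172+140+117+173+171+172 = $945.
Column-greedy (each lot in turn goes to its best remaining collector) gives $843, worse by 102.
Costa's own top lot is Lot B ($144), but forcing Costa→Lot B and reassigning the rest optimally gives only $926 — worse by 19.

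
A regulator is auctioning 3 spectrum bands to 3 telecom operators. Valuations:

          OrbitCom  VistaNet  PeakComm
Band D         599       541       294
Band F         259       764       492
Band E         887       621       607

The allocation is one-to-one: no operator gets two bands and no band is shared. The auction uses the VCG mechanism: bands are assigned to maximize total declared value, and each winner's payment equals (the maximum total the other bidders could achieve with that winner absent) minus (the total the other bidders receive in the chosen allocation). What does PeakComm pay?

PeakComm pays $288M.

Efficient allocation: OrbitCom→Band D ($599M), VistaNet→Band F ($764M), PeakComm→Band E ($607M); total welfare W = $1970M.
PeakComm receives Band E at value $607M, so the others get W − 607 = $1363M.
Without PeakComm: best allocation of the remaining 2 bidders over all 3 bands is OrbitCom→Band E ($887M), VistaNet→Band F ($764M), total $1651M.
VCG payment = (others' best without PeakComm) − (others' welfare with PeakComm) = 1651 − 1363 = $288M.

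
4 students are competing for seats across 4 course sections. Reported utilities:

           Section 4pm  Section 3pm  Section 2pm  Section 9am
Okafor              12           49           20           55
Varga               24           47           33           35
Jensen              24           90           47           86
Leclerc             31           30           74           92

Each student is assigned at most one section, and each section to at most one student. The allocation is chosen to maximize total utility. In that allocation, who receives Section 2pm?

Treat this as an assignment problem: match each student to one section.
Optimal: Okafor→Section 9am (55 points), Varga→Section 4pm (24 points), Jensen→Section 3pm (90 points), Leclerc→Section 2pm (74 points) — total 55+24+90+74 = 243 points.
Row-greedy (each student in turn takes its best remaining section) gives 180 points, worse by 63.
Checked against all permutations: 243 points is optimal.
Leclerc's own top section is Section 9am (92 points), but forcing Leclerc→Section 9am and reassigning the rest optimally gives only 227 points — worse by 16.

Leclerc receives Section 2pm.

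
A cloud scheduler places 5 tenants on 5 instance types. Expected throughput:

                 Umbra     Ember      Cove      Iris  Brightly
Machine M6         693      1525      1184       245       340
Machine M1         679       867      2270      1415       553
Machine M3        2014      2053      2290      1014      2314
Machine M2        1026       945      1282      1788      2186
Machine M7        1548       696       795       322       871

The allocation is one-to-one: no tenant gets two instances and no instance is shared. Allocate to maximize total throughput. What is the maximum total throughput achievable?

Max total: 9445 ops/s

Optimal: Umbra→Machine M7 (1548 ops/s), Ember→Machine M6 (1525 ops/s), Cove→Machine M1 (2270 ops/s), Iris→Machine M2 (1788 ops/s), Brightly→Machine M3 (2314 ops/s) — total 1548+1525+2270+1788+2314 = 9445 ops/s.
Row-greedy (each tenant in turn takes its best remaining instance) gives 8468 ops/s, worse by 977.
Next-best assignment: Umbra→Machine M7, Ember→Machine M6, Cove→Machine M3, Iris→Machine M1, Brightly→Machine M2 = 8964 ops/s.
Every other assignment is strictly worse.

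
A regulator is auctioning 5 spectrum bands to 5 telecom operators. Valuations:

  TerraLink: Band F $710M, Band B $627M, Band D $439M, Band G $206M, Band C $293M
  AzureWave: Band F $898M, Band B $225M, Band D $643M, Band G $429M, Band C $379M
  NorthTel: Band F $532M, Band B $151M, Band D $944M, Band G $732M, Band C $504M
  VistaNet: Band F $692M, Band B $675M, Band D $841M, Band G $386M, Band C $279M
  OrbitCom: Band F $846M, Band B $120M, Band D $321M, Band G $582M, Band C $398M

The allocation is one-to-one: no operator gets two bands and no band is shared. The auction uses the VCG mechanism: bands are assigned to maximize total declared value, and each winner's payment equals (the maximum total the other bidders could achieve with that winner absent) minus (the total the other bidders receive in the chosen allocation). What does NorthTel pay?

NorthTel pays $184M.

Efficient allocation: TerraLink→Band B ($627M), AzureWave→Band F ($898M), NorthTel→Band G ($732M), VistaNet→Band D ($841M), OrbitCom→Band C ($398M); total welfare W = $3496M.
NorthTel receives Band G at value $732M, so the others get W − 732 = $2764M.
Without NorthTel: best allocation of the remaining 4 bidders over all 5 bands is TerraLink→Band B ($627M), AzureWave→Band F ($898M), VistaNet→Band D ($841M), OrbitCom→Band G ($582M), total $2948M.
VCG payment = (others' best without NorthTel) − (others' welfare with NorthTel) = 2948 − 2764 = $184M.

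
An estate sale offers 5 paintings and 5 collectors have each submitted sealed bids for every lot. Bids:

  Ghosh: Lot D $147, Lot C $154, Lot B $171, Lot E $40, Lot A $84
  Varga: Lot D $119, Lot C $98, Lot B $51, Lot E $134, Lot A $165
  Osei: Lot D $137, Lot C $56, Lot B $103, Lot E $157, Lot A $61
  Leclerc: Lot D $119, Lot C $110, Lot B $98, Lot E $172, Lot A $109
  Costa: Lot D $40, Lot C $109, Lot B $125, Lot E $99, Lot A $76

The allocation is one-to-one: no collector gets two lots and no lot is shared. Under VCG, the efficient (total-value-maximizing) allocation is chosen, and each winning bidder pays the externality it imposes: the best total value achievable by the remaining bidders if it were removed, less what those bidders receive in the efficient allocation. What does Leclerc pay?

Efficient allocation: Ghosh→Lot B ($171), Varga→Lot A ($165), Osei→Lot D ($137), Leclerc→Lot E ($172), Costa→Lot C ($109); total welfare W = $754.
Leclerc receives Lot E at value $172, so the others get W − 172 = $582.
Without Leclerc: best allocation of the remaining 4 bidders over all 5 lots is Ghosh→Lot B ($171), Varga→Lot A ($165), Osei→Lot E ($157), Costa→Lot C ($109), total $602.
VCG payment = (others' best without Leclerc) − (others' welfare with Leclerc) = 602 − 582 = $20.

Leclerc pays $20.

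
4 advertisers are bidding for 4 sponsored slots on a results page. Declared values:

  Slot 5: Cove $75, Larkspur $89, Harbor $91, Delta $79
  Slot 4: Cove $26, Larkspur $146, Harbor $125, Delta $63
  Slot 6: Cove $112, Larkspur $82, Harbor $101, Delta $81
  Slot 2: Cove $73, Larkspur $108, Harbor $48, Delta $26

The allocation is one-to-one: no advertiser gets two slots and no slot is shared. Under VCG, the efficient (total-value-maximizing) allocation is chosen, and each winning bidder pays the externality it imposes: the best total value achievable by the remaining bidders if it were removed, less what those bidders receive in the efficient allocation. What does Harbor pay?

Harbor pays $38.

Efficient allocation: Cove→Slot 6 ($112), Larkspur→Slot 2 ($108), Harbor→Slot 4 ($125), Delta→Slot 5 ($79); total welfare W = $424.
Harbor receives Slot 4 at value $125, so the others get W − 125 = $299.
Without Harbor: best allocation of the remaining 3 bidders over all 4 slots is Cove→Slot 6 ($112), Larkspur→Slot 4 ($146), Delta→Slot 5 ($79), total $337.
VCG payment = (others' best without Harbor) − (others' welfare with Harbor) = 337 − 299 = $38.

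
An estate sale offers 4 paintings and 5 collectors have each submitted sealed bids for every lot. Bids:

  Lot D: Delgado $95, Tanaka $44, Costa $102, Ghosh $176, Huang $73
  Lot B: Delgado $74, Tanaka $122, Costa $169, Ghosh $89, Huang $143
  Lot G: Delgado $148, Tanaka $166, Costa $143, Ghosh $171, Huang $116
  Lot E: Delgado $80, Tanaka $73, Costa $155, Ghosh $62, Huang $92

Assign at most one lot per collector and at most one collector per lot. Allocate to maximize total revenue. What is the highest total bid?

This is a one-to-one assignment (maximum-weight bipartite matching).
Optimal: Ghosh→Lot D ($176), Huang→Lot B ($143), Tanaka→Lot G ($166), Costa→Lot E ($155) — total 176+143+166+155 = $640.
Max-entry greedy (repeatedly take the single best remaining cell) gives $603, worse by 37.
Swapping Ghosh↔Tanaka (Ghosh→Lot G $171, Tanaka→Lot D $44) loses 127.

Maximum total: $640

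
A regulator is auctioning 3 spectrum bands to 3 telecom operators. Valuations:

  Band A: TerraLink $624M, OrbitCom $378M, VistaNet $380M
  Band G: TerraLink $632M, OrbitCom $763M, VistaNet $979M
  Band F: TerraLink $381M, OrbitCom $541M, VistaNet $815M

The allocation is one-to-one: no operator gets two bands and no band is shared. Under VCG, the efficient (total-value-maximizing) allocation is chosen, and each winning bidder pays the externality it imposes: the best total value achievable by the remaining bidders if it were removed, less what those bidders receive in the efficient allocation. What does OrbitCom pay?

OrbitCom pays $164M.

Efficient allocation: TerraLink→Band A ($624M), OrbitCom→Band G ($763M), VistaNet→Band F ($815M); total welfare W = $2202M.
OrbitCom receives Band G at value $763M, so the others get W − 763 = $1439M.
Without OrbitCom: best allocation of the remaining 2 bidders over all 3 bands is TerraLink→Band A ($624M), VistaNet→Band G ($979M), total $1603M.
VCG payment = (others' best without OrbitCom) − (others' welfare with OrbitCom) = 1603 − 1439 = $164M.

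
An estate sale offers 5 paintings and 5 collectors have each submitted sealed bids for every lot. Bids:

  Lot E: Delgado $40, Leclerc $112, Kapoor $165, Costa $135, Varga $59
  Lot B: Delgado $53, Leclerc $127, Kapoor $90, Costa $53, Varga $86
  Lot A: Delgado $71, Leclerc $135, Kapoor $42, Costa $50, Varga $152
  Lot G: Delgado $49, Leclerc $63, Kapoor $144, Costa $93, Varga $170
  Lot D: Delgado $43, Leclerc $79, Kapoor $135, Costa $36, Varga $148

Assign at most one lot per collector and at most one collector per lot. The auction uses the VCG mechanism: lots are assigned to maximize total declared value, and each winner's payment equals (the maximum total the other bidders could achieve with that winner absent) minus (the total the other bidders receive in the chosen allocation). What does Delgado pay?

Efficient allocation: Delgado→Lot A ($71), Leclerc→Lot B ($127), Kapoor→Lot D ($135), Costa→Lot E ($135), Varga→Lot G ($170); total welfare W = $638.
Delgado receives Lot A at value $71, so the others get W − 71 = $567.
Without Delgado: best allocation of the remaining 4 bidders over all 5 lots is Leclerc→Lot A ($135), Kapoor→Lot D ($135), Costa→Lot E ($135), Varga→Lot G ($170), total $575.
VCG payment = (others' best without Delgado) − (others' welfare with Delgado) = 575 − 567 = $8.

Delgado pays $8.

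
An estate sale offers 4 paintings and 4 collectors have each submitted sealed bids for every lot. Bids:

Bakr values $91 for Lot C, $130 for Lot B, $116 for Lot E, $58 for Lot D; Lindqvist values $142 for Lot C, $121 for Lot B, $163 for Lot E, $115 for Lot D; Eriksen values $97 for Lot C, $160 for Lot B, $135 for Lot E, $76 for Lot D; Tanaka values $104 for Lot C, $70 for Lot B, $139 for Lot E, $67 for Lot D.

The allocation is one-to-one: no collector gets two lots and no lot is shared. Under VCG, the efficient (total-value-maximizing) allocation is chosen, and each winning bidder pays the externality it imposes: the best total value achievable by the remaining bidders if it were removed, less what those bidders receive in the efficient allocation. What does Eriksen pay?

Eriksen pays $66.

Efficient allocation: Bakr→Lot C ($91), Lindqvist→Lot D ($115), Eriksen→Lot B ($160), Tanaka→Lot E ($139); total welfare W = $505.
Eriksen receives Lot B at value $160, so the others get W − 160 = $345.
Without Eriksen: best allocation of the remaining 3 bidders over all 4 lots is Bakr→Lot B ($130), Lindqvist→Lot C ($142), Tanaka→Lot E ($139), total $411.
VCG payment = (others' best without Eriksen) − (others' welfare with Eriksen) = 411 − 345 = $66.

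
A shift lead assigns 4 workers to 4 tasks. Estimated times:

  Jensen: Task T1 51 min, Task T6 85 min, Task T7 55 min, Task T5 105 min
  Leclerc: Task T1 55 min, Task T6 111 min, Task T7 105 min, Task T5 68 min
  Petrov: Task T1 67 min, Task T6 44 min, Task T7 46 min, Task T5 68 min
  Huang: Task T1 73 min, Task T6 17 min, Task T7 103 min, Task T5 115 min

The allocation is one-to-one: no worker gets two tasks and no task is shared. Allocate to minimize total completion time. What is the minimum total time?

Min total: 182 min

Treat this as an assignment problem: match each worker to one task.
Optimal: Jensen→Task T1 (51 min), Leclerc→Task T5 (68 min), Petrov→Task T7 (46 min), Huang→Task T6 (17 min) — total 51+68+46+17 = 182 min.
Row-greedy (each worker in turn takes its cheapest remaining task) gives 266 min, worse by 84.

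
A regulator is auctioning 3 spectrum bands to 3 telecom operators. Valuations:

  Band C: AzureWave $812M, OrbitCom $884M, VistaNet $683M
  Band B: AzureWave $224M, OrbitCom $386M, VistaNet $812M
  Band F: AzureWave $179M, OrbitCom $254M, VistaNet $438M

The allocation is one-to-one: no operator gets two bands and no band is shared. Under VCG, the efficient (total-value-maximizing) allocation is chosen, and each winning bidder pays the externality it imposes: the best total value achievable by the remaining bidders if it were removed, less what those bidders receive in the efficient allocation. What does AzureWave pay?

AzureWave pays $630M.

Efficient allocation: AzureWave→Band C ($812M), OrbitCom→Band F ($254M), VistaNet→Band B ($812M); total welfare W = $1878M.
AzureWave receives Band C at value $812M, so the others get W − 812 = $1066M.
Without AzureWave: best allocation of the remaining 2 bidders over all 3 bands is OrbitCom→Band C ($884M), VistaNet→Band B ($812M), total $1696M.
VCG payment = (others' best without AzureWave) − (others' welfare with AzureWave) = 1696 − 1066 = $630M.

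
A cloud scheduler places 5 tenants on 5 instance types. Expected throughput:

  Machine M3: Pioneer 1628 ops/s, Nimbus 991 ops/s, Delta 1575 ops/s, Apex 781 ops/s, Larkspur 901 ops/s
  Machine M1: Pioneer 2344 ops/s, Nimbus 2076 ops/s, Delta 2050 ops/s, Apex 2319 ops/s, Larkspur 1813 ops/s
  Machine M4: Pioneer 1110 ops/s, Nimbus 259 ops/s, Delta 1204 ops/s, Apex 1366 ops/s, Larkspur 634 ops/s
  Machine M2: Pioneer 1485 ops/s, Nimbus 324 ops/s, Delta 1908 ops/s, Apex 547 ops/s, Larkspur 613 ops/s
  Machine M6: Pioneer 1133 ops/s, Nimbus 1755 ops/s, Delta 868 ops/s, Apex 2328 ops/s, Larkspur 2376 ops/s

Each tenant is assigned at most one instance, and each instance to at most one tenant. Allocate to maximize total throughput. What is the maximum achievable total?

Max total: 9354 ops/s

This is a one-to-one assignment (maximum-weight bipartite matching).
Optimal: Pioneer→Machine M3 (1628 ops/s), Nimbus→Machine M1 (2076 ops/s), Delta→Machine M2 (1908 ops/s), Apex→Machine M4 (1366 ops/s), Larkspur→Machine M6 (2376 ops/s) — total 1628+2076+1908+1366+2376 = 9354 ops/s.
Max-entry greedy (repeatedly take the single best remaining cell) gives 8985 ops/s, worse by 369.
Every other assignment is strictly worse.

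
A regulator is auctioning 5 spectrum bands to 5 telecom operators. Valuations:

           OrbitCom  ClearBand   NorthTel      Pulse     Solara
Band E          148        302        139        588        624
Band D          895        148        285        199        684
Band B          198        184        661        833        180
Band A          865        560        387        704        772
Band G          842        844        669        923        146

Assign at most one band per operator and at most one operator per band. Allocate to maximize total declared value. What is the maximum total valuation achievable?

Max total: $3760M

This is the linear assignment problem.
Optimal: OrbitCom→Band D ($895M), ClearBand→Band G ($844M), NorthTel→Band B ($661M), Pulse→Band E ($588M), Solara→Band A ($772M) — total 895+844+661+588+772 = $3760M.
Every other assignment is strictly worse.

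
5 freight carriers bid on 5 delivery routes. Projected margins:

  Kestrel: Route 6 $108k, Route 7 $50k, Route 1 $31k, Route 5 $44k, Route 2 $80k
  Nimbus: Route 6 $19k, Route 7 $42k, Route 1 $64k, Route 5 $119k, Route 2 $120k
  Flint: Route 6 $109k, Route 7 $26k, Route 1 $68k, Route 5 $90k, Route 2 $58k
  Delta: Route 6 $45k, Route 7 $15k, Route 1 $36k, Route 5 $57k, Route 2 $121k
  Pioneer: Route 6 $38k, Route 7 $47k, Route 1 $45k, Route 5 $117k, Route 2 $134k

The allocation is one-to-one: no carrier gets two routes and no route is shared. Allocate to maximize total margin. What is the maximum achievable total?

Optimal: Kestrel→Route 6 ($108k), Nimbus→Route 5 ($119k), Flint→Route 1 ($68k), Delta→Route 2 ($121k), Pioneer→Route 7 ($47k) — total 108+119+68+121+47 = $463k.
Row-greedy (each carrier in turn takes its best remaining route) gives $401k, worse by 62.
Next-best assignment: Kestrel→Route 7, Nimbus→Route 1, Flint→Route 6, Delta→Route 2, Pioneer→Route 5 = $461k.
Checked against all permutations: $463k is optimal.

Max total: $463k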